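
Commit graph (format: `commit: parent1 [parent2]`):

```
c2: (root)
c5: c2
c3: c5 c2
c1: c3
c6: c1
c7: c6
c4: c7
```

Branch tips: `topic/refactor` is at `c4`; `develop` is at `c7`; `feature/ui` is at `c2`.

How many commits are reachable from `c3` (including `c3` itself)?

3

Walking parent pointers from c3: reachable set = {c2, c3, c5}.
That is 3 commits.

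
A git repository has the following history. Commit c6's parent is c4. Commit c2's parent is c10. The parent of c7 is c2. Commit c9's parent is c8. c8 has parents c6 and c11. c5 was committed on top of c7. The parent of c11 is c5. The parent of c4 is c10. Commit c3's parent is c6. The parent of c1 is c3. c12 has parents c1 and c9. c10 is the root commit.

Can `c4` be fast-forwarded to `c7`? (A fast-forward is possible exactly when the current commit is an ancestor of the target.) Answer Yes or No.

A fast-forward from c4 to c7 is possible iff c4 is an ancestor of c7.
Ancestors of c7: {c10, c2, c7}.
c4 is not among them, so fast-forward is not possible.

No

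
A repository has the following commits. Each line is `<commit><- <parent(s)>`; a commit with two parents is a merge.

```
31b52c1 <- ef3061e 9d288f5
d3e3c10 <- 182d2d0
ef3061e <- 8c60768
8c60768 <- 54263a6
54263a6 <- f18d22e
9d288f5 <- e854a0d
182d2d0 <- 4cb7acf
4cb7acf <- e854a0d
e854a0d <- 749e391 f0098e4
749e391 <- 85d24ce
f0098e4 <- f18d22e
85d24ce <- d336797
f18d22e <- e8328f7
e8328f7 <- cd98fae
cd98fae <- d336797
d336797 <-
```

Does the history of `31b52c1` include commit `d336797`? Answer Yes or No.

Ancestors of 31b52c1 (commits reachable by following parents): {31b52c1, 54263a6, 749e391, 85d24ce, 8c60768, 9d288f5, cd98fae, d336797, e8328f7, e854a0d, ef3061e, f0098e4, f18d22e}.
d336797 is in that set, so it is an ancestor of 31b52c1.

Yes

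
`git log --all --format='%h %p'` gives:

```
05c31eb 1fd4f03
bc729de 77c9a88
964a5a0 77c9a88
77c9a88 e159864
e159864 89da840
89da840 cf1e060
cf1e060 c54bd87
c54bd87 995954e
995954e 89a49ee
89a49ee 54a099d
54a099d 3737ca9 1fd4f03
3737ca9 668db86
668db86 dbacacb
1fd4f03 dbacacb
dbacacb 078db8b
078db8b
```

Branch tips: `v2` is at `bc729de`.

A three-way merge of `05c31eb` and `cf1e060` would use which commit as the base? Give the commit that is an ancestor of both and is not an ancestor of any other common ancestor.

1fd4f03

Ancestors of 05c31eb: {05c31eb, 078db8b, 1fd4f03, dbacacb}.
Ancestors of cf1e060: {078db8b, 1fd4f03, 3737ca9, 54a099d, 668db86, 89a49ee, 995954e, c54bd87, cf1e060, dbacacb}.
Common ancestors: {078db8b, 1fd4f03, dbacacb}.
Among these, 1fd4f03 is not an ancestor of any other common ancestor — it is the merge base.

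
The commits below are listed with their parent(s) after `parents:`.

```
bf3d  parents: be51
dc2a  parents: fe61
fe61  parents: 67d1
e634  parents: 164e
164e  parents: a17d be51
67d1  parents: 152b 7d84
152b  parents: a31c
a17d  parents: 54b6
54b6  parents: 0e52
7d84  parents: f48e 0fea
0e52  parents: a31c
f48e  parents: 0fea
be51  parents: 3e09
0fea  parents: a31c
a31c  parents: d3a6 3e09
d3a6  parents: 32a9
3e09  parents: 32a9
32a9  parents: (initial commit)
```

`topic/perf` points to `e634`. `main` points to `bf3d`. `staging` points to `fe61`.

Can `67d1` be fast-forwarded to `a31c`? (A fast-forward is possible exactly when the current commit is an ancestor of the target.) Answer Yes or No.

A fast-forward from 67d1 to a31c is possible iff 67d1 is an ancestor of a31c.
Ancestors of a31c: {32a9, 3e09, a31c, d3a6}.
67d1 is not among them, so fast-forward is not possible.

No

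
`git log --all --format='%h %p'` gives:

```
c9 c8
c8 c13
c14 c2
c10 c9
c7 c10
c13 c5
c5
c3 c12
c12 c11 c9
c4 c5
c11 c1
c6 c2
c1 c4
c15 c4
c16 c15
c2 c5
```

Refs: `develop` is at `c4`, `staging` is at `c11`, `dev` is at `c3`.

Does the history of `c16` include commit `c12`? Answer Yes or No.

Ancestors of c16: {c15, c16, c4, c5}.
c12 is not in that set, so it is not an ancestor of c16.

No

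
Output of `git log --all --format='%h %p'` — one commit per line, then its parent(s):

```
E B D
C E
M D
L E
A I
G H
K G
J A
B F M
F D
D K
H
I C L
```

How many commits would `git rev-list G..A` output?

Reachable from A: {A, B, C, D, E, F, G, H, I, K, L, M}.
Reachable from G: {G, H}.
In A's history but not G's: {A, B, C, D, E, F, I, K, L, M} — 10 commits.

10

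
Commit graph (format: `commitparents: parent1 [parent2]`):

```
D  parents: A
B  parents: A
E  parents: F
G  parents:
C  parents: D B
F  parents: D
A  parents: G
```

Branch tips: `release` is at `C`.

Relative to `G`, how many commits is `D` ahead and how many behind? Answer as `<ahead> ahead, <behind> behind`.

Reachable from D: {A, D, G}.
Reachable from G: {G}.
Only in D's history (ahead): {A, D} — 2.
Only in G's history (behind): {} — 0.

2 ahead, 0 behind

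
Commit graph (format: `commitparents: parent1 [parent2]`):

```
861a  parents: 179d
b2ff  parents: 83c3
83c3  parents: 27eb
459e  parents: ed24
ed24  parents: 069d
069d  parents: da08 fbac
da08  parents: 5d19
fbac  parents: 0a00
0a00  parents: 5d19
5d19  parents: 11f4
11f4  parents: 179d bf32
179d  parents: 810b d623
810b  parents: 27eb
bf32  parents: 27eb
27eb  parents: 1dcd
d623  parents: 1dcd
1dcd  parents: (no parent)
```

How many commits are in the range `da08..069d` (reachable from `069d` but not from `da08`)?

3

Reachable from 069d: {069d, 0a00, 11f4, 179d, 1dcd, 27eb, 5d19, 810b, bf32, d623, da08, fbac}.
Reachable from da08: {11f4, 179d, 1dcd, 27eb, 5d19, 810b, bf32, d623, da08}.
In 069d's history but not da08's: {069d, 0a00, fbac} — 3 commits.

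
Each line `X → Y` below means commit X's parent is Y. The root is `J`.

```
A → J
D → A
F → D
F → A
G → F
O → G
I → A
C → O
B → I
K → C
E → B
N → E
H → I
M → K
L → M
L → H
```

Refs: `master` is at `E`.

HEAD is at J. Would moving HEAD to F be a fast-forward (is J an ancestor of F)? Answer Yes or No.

A fast-forward from J to F is possible iff J is an ancestor of F.
Ancestors of F: {A, D, F, J}.
J is among them, so fast-forward is possible.

Yes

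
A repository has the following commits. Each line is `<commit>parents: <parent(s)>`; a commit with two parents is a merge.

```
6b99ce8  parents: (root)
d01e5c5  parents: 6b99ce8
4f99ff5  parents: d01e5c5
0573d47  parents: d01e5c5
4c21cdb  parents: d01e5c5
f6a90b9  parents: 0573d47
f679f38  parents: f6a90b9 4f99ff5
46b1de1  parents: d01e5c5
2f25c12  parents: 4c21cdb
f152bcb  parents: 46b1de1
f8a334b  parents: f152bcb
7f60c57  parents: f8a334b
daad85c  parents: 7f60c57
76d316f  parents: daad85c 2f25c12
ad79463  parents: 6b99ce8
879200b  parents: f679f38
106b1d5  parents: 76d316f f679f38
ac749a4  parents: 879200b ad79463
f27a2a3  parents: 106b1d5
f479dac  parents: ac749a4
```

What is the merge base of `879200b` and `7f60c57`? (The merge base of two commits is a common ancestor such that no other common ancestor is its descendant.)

Ancestors of 879200b: {0573d47, 4f99ff5, 6b99ce8, 879200b, d01e5c5, f679f38, f6a90b9}.
Ancestors of 7f60c57: {46b1de1, 6b99ce8, 7f60c57, d01e5c5, f152bcb, f8a334b}.
Common ancestors: {6b99ce8, d01e5c5}.
Among these, d01e5c5 is not an ancestor of any other common ancestor — it is the merge base.

d01e5c5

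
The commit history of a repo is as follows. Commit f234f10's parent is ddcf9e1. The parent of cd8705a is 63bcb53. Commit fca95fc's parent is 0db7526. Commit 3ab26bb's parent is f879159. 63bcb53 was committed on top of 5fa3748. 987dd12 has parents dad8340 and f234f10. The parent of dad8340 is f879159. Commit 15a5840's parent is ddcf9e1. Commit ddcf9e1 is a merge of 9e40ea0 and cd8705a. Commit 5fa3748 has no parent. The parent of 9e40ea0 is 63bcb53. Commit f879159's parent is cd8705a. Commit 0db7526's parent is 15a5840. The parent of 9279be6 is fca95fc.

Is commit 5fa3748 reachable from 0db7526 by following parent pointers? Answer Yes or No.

Yes

Ancestors of 0db7526 (commits reachable by following parents): {0db7526, 15a5840, 5fa3748, 63bcb53, 9e40ea0, cd8705a, ddcf9e1}.
5fa3748 is in that set, so it is an ancestor of 0db7526.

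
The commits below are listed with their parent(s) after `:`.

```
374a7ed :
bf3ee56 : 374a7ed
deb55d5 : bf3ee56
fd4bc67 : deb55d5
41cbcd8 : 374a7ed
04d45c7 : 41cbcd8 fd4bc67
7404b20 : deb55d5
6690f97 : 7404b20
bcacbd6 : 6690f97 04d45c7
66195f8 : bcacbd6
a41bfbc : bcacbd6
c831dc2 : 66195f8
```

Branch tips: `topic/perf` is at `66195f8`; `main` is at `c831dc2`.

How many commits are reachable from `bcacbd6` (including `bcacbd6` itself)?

Walking parent pointers from bcacbd6: reachable set = {04d45c7, 374a7ed, 41cbcd8, 6690f97, 7404b20, bcacbd6, bf3ee56, deb55d5, fd4bc67}.
That is 9 commits.

9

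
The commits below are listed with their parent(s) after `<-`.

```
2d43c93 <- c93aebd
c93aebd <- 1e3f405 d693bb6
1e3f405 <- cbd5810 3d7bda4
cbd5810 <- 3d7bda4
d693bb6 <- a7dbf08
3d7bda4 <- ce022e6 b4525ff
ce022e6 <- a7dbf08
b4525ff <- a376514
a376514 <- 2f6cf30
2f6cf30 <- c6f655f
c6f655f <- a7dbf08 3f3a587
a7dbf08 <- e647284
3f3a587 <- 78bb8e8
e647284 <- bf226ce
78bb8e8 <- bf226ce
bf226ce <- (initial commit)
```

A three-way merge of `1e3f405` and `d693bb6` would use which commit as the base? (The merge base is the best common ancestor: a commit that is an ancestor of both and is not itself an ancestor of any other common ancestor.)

Ancestors of 1e3f405: {1e3f405, 2f6cf30, 3d7bda4, 3f3a587, 78bb8e8, a376514, a7dbf08, b4525ff, bf226ce, c6f655f, cbd5810, ce022e6, e647284}.
Ancestors of d693bb6: {a7dbf08, bf226ce, d693bb6, e647284}.
Common ancestors: {a7dbf08, bf226ce, e647284}.
Among these, a7dbf08 is not an ancestor of any other common ancestor — it is the merge base.

a7dbf08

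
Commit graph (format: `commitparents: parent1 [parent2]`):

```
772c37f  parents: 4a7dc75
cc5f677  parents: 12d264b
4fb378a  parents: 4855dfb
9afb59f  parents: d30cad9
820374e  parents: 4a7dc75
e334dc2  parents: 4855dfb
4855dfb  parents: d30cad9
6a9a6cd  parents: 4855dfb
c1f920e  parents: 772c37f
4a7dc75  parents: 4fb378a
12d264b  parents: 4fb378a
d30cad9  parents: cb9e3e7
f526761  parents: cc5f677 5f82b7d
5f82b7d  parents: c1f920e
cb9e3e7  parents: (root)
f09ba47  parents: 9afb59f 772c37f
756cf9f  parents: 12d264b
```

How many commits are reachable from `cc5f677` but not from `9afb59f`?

4

Reachable from cc5f677: {12d264b, 4855dfb, 4fb378a, cb9e3e7, cc5f677, d30cad9}.
Reachable from 9afb59f: {9afb59f, cb9e3e7, d30cad9}.
In cc5f677's history but not 9afb59f's: {12d264b, 4855dfb, 4fb378a, cc5f677} — 4 commits.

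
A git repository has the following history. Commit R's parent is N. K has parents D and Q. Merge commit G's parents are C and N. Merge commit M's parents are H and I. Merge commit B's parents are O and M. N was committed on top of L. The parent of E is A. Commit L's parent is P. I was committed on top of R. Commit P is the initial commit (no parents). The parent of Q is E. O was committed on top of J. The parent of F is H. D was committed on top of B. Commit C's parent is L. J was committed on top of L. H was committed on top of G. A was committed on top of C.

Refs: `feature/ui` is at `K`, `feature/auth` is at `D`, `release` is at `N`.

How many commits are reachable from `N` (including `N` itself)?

3

Walking parent pointers from N: reachable set = {L, N, P}.
That is 3 commits.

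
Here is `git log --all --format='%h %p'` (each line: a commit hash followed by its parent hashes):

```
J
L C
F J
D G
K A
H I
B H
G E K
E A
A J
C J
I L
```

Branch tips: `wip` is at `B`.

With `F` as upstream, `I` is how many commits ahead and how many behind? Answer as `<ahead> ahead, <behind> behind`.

Reachable from I: {C, I, J, L}.
Reachable from F: {F, J}.
Only in I's history (ahead): {C, I, L} — 3.
Only in F's history (behind): {F} — 1.

3 ahead, 1 behind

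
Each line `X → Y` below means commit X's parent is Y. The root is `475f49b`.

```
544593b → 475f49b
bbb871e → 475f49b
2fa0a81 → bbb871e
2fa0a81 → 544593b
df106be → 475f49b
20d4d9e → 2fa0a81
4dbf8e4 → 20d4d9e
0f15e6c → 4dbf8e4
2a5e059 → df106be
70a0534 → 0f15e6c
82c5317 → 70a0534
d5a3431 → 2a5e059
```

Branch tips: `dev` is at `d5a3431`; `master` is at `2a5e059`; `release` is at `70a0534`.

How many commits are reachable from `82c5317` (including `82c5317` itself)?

Walking parent pointers from 82c5317: reachable set = {0f15e6c, 20d4d9e, 2fa0a81, 475f49b, 4dbf8e4, 544593b, 70a0534, 82c5317, bbb871e}.
That is 9 commits.

9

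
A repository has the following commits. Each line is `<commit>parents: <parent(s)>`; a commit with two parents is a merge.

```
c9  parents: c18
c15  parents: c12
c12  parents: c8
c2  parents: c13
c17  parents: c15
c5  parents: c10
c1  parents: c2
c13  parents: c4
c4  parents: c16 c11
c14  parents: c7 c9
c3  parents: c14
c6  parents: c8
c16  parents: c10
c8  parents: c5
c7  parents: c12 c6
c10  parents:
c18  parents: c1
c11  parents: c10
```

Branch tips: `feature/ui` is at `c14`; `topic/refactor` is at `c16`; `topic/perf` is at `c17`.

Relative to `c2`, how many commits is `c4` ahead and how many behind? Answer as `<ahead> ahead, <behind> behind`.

0 ahead, 2 behind

Reachable from c4: {c10, c11, c16, c4}.
Reachable from c2: {c10, c11, c13, c16, c2, c4}.
Only in c4's history (ahead): {} — 0.
Only in c2's history (behind): {c13, c2} — 2.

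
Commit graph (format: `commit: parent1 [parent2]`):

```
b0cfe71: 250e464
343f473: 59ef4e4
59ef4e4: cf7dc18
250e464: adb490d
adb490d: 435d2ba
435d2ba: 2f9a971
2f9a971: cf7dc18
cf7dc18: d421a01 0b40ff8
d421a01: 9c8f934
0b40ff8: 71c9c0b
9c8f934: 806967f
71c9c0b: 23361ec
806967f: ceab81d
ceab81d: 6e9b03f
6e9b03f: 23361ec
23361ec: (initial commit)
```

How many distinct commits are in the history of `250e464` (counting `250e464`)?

13

Walking parent pointers from 250e464: reachable set = {0b40ff8, 23361ec, 250e464, 2f9a971, 435d2ba, 6e9b03f, 71c9c0b, 806967f, 9c8f934, adb490d, ceab81d, cf7dc18, d421a01}.
That is 13 commits.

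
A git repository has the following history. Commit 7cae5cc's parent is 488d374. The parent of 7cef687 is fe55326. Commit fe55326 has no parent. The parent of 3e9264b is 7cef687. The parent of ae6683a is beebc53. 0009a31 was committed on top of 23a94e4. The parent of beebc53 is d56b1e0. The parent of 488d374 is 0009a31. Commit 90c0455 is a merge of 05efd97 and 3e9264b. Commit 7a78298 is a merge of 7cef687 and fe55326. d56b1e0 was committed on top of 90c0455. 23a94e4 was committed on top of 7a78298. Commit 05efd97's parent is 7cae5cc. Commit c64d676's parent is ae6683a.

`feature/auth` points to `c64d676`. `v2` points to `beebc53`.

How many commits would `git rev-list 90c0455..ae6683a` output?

Reachable from ae6683a: {0009a31, 05efd97, 23a94e4, 3e9264b, 488d374, 7a78298, 7cae5cc, 7cef687, 90c0455, ae6683a, beebc53, d56b1e0, fe55326}.
Reachable from 90c0455: {0009a31, 05efd97, 23a94e4, 3e9264b, 488d374, 7a78298, 7cae5cc, 7cef687, 90c0455, fe55326}.
In ae6683a's history but not 90c0455's: {ae6683a, beebc53, d56b1e0} — 3 commits.

3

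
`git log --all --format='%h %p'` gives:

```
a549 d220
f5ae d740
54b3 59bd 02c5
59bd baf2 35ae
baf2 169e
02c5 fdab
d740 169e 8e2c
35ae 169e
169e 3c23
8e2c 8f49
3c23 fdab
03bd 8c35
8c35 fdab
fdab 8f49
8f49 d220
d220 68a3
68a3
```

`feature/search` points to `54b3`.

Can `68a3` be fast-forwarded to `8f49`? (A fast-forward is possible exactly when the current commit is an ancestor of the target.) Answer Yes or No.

Yes

A fast-forward from 68a3 to 8f49 is possible iff 68a3 is an ancestor of 8f49.
Ancestors of 8f49: {68a3, 8f49, d220}.
68a3 is among them, so fast-forward is possible.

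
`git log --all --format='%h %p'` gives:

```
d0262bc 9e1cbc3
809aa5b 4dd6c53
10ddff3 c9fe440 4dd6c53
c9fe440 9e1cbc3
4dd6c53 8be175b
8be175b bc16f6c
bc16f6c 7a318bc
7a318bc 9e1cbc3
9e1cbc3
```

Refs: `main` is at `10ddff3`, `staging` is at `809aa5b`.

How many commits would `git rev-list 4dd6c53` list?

Walking parent pointers from 4dd6c53: reachable set = {4dd6c53, 7a318bc, 8be175b, 9e1cbc3, bc16f6c}.
That is 5 commits.

5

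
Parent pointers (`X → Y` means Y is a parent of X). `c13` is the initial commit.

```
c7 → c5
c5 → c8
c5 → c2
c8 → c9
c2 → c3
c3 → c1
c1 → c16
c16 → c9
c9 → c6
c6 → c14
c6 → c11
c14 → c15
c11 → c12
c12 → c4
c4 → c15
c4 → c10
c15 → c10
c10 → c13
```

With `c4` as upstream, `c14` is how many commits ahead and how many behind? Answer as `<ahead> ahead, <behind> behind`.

1 ahead, 1 behind

Reachable from c14: {c10, c13, c14, c15}.
Reachable from c4: {c10, c13, c15, c4}.
Only in c14's history (ahead): {c14} — 1.
Only in c4's history (behind): {c4} — 1.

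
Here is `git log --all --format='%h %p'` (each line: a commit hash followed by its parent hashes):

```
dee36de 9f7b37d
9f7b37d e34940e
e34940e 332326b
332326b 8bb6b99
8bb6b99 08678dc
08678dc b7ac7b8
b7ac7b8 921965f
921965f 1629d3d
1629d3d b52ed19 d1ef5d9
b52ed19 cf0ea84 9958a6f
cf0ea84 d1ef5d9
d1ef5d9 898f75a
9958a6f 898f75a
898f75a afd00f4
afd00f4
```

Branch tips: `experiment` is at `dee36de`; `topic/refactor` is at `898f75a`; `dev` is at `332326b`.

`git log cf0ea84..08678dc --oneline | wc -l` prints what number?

6

Reachable from 08678dc: {08678dc, 1629d3d, 898f75a, 921965f, 9958a6f, afd00f4, b52ed19, b7ac7b8, cf0ea84, d1ef5d9}.
Reachable from cf0ea84: {898f75a, afd00f4, cf0ea84, d1ef5d9}.
In 08678dc's history but not cf0ea84's: {08678dc, 1629d3d, 921965f, 9958a6f, b52ed19, b7ac7b8} — 6 commits.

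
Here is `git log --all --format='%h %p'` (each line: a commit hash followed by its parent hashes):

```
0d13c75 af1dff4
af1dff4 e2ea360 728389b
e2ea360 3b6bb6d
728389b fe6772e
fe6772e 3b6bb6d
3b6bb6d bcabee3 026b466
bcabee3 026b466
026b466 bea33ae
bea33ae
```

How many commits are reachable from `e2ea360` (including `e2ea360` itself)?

5

Walking parent pointers from e2ea360: reachable set = {026b466, 3b6bb6d, bcabee3, bea33ae, e2ea360}.
That is 5 commits.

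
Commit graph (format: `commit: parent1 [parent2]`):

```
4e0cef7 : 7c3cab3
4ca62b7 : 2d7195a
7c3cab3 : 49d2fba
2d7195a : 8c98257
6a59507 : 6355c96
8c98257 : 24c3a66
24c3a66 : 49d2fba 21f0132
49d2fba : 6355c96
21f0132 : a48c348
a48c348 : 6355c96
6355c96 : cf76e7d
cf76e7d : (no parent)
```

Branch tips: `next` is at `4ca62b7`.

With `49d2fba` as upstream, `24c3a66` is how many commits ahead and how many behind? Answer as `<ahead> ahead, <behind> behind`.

3 ahead, 0 behind

Reachable from 24c3a66: {21f0132, 24c3a66, 49d2fba, 6355c96, a48c348, cf76e7d}.
Reachable from 49d2fba: {49d2fba, 6355c96, cf76e7d}.
Only in 24c3a66's history (ahead): {21f0132, 24c3a66, a48c348} — 3.
Only in 49d2fba's history (behind): {} — 0.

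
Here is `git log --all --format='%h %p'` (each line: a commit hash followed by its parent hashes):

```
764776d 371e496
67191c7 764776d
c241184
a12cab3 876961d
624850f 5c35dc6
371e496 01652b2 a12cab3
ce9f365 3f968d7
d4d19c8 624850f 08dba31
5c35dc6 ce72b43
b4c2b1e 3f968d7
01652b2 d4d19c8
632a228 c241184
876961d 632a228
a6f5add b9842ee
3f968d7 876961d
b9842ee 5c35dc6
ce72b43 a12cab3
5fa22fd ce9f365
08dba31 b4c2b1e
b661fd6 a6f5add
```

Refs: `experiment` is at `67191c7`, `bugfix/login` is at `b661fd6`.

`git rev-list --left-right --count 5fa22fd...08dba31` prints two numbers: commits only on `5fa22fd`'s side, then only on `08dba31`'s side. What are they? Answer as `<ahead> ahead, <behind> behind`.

Reachable from 5fa22fd: {3f968d7, 5fa22fd, 632a228, 876961d, c241184, ce9f365}.
Reachable from 08dba31: {08dba31, 3f968d7, 632a228, 876961d, b4c2b1e, c241184}.
Only in 5fa22fd's history (ahead): {5fa22fd, ce9f365} — 2.
Only in 08dba31's history (behind): {08dba31, b4c2b1e} — 2.

2 ahead, 2 behind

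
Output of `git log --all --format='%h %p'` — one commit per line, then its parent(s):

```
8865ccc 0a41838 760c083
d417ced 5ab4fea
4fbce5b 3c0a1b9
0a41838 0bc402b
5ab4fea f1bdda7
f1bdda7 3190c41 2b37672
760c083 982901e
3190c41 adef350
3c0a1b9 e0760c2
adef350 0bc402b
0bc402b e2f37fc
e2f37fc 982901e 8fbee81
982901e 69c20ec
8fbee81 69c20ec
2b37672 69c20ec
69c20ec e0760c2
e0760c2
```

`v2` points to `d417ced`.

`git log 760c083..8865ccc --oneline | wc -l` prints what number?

Reachable from 8865ccc: {0a41838, 0bc402b, 69c20ec, 760c083, 8865ccc, 8fbee81, 982901e, e0760c2, e2f37fc}.
Reachable from 760c083: {69c20ec, 760c083, 982901e, e0760c2}.
In 8865ccc's history but not 760c083's: {0a41838, 0bc402b, 8865ccc, 8fbee81, e2f37fc} — 5 commits.

5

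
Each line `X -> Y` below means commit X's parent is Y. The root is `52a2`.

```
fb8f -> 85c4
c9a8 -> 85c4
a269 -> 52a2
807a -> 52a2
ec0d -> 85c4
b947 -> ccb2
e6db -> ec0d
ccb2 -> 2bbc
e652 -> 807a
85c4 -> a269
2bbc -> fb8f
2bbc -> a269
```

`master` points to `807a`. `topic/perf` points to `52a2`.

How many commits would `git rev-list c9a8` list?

4

Walking parent pointers from c9a8: reachable set = {52a2, 85c4, a269, c9a8}.
That is 4 commits.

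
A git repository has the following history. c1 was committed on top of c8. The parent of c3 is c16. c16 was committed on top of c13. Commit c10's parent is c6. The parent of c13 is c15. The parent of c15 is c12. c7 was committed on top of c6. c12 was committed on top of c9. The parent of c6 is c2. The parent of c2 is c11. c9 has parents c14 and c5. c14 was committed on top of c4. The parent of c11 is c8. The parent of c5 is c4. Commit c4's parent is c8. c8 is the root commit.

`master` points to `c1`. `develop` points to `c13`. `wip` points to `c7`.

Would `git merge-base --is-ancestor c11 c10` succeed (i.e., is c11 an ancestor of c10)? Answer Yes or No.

Ancestors of c10 (commits reachable by following parents): {c10, c11, c2, c6, c8}.
c11 is in that set, so it is an ancestor of c10.

Yes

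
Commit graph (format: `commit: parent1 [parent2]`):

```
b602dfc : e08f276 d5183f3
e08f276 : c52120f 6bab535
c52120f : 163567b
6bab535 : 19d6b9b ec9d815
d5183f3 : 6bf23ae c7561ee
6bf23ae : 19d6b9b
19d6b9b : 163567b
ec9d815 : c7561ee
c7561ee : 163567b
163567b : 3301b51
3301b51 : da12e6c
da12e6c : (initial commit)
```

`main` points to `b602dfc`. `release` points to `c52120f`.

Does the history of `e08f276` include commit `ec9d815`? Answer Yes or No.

Ancestors of e08f276 (commits reachable by following parents): {163567b, 19d6b9b, 3301b51, 6bab535, c52120f, c7561ee, da12e6c, e08f276, ec9d815}.
ec9d815 is in that set, so it is an ancestor of e08f276.

Yes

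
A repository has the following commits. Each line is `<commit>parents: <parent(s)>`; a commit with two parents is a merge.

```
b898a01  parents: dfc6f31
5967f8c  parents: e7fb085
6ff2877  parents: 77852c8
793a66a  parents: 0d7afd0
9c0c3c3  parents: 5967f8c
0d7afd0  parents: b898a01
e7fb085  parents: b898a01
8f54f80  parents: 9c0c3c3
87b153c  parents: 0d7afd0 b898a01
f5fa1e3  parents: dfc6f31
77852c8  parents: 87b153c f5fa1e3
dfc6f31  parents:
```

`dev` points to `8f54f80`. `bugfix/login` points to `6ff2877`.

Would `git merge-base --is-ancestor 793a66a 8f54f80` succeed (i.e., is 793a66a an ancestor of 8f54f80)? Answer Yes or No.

No

Ancestors of 8f54f80: {5967f8c, 8f54f80, 9c0c3c3, b898a01, dfc6f31, e7fb085}.
793a66a is not in that set, so it is not an ancestor of 8f54f80.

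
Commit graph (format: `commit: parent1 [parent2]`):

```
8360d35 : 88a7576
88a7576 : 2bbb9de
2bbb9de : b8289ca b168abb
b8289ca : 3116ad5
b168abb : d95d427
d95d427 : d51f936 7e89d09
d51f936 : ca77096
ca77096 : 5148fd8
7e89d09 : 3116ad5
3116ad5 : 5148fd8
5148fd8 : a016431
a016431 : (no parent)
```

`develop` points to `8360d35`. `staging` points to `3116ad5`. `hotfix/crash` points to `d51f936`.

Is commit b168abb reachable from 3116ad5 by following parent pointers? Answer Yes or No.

Ancestors of 3116ad5: {3116ad5, 5148fd8, a016431}.
b168abb is not in that set, so it is not an ancestor of 3116ad5.

No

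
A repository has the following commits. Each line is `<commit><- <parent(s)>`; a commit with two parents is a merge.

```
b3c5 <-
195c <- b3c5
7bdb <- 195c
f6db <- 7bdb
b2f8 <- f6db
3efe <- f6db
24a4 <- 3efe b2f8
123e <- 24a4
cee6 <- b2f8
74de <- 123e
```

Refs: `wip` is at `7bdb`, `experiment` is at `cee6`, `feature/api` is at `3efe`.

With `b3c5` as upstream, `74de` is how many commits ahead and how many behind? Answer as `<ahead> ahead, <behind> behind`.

Reachable from 74de: {123e, 195c, 24a4, 3efe, 74de, 7bdb, b2f8, b3c5, f6db}.
Reachable from b3c5: {b3c5}.
Only in 74de's history (ahead): {123e, 195c, 24a4, 3efe, 74de, 7bdb, b2f8, f6db} — 8.
Only in b3c5's history (behind): {} — 0.

8 ahead, 0 behind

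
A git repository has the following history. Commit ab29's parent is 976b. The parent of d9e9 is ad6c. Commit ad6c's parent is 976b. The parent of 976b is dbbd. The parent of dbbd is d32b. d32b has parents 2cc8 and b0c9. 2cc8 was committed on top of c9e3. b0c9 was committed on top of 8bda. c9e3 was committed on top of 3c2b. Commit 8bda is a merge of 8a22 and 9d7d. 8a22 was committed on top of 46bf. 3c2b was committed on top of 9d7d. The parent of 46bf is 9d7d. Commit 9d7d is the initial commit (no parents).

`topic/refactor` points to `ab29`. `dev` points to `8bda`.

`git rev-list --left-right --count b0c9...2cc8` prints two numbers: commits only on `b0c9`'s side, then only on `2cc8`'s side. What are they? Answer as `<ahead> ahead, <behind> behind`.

4 ahead, 3 behind

Reachable from b0c9: {46bf, 8a22, 8bda, 9d7d, b0c9}.
Reachable from 2cc8: {2cc8, 3c2b, 9d7d, c9e3}.
Only in b0c9's history (ahead): {46bf, 8a22, 8bda, b0c9} — 4.
Only in 2cc8's history (behind): {2cc8, 3c2b, c9e3} — 3.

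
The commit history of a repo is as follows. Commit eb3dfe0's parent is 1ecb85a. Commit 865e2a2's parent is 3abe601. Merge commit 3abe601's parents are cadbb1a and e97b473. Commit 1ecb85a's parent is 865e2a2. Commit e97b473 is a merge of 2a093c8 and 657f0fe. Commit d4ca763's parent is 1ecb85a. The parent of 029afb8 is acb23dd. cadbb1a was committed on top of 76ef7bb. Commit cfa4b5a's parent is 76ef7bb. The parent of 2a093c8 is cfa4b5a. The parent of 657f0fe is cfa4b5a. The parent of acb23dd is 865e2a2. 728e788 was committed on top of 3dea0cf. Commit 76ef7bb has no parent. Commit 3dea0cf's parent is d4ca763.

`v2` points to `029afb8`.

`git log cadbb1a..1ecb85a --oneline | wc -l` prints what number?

Reachable from 1ecb85a: {1ecb85a, 2a093c8, 3abe601, 657f0fe, 76ef7bb, 865e2a2, cadbb1a, cfa4b5a, e97b473}.
Reachable from cadbb1a: {76ef7bb, cadbb1a}.
In 1ecb85a's history but not cadbb1a's: {1ecb85a, 2a093c8, 3abe601, 657f0fe, 865e2a2, cfa4b5a, e97b473} — 7 commits.

7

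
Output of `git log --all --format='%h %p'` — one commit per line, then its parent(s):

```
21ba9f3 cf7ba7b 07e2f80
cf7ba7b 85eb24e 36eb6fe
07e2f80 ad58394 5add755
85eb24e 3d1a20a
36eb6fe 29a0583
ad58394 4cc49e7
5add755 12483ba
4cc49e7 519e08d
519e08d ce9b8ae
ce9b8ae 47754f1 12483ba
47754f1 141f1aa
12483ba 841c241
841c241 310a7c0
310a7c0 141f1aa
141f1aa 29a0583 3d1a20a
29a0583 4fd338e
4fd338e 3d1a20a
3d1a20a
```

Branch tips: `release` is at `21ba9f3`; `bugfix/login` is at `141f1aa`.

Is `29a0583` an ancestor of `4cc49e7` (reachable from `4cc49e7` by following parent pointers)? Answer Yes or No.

Ancestors of 4cc49e7 (commits reachable by following parents): {12483ba, 141f1aa, 29a0583, 310a7c0, 3d1a20a, 47754f1, 4cc49e7, 4fd338e, 519e08d, 841c241, ce9b8ae}.
29a0583 is in that set, so it is an ancestor of 4cc49e7.

Yes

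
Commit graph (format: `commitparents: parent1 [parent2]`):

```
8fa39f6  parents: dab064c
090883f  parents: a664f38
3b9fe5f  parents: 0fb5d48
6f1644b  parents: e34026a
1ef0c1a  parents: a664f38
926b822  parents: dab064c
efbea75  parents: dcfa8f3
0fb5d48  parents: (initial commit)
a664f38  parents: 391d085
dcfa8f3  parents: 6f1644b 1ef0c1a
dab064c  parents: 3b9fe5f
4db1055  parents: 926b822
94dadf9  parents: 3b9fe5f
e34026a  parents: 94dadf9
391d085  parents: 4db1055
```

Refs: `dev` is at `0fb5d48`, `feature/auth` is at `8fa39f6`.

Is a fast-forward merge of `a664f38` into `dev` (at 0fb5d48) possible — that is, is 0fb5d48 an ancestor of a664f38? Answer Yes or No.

Yes

A fast-forward from 0fb5d48 to a664f38 is possible iff 0fb5d48 is an ancestor of a664f38.
Ancestors of a664f38: {0fb5d48, 391d085, 3b9fe5f, 4db1055, 926b822, a664f38, dab064c}.
0fb5d48 is among them, so fast-forward is possible.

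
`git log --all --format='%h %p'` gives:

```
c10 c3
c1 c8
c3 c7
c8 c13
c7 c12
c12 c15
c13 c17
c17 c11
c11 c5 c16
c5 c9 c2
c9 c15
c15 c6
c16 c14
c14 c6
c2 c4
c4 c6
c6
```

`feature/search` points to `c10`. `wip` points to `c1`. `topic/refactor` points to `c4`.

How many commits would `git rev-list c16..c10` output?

Reachable from c10: {c10, c12, c15, c3, c6, c7}.
Reachable from c16: {c14, c16, c6}.
In c10's history but not c16's: {c10, c12, c15, c3, c7} — 5 commits.

5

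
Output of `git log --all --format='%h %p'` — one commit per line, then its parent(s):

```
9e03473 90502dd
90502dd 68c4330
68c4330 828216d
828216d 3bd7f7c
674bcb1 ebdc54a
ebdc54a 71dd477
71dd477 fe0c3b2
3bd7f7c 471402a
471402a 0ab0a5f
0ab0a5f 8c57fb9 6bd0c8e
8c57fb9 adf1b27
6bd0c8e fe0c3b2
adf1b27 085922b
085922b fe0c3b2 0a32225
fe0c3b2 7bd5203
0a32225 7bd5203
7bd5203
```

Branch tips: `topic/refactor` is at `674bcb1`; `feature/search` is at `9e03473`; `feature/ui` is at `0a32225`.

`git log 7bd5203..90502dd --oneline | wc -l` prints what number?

12

Reachable from 90502dd: {085922b, 0a32225, 0ab0a5f, 3bd7f7c, 471402a, 68c4330, 6bd0c8e, 7bd5203, 828216d, 8c57fb9, 90502dd, adf1b27, fe0c3b2}.
Reachable from 7bd5203: {7bd5203}.
In 90502dd's history but not 7bd5203's: {085922b, 0a32225, 0ab0a5f, 3bd7f7c, 471402a, 68c4330, 6bd0c8e, 828216d, 8c57fb9, 90502dd, adf1b27, fe0c3b2} — 12 commits.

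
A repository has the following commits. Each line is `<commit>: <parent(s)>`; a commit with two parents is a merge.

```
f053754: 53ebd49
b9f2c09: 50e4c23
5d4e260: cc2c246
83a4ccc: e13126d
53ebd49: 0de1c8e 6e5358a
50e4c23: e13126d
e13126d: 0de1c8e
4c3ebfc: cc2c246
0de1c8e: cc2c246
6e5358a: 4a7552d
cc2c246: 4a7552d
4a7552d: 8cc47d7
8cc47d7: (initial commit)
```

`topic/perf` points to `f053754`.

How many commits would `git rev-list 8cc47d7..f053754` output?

Reachable from f053754: {0de1c8e, 4a7552d, 53ebd49, 6e5358a, 8cc47d7, cc2c246, f053754}.
Reachable from 8cc47d7: {8cc47d7}.
In f053754's history but not 8cc47d7's: {0de1c8e, 4a7552d, 53ebd49, 6e5358a, cc2c246, f053754} — 6 commits.

6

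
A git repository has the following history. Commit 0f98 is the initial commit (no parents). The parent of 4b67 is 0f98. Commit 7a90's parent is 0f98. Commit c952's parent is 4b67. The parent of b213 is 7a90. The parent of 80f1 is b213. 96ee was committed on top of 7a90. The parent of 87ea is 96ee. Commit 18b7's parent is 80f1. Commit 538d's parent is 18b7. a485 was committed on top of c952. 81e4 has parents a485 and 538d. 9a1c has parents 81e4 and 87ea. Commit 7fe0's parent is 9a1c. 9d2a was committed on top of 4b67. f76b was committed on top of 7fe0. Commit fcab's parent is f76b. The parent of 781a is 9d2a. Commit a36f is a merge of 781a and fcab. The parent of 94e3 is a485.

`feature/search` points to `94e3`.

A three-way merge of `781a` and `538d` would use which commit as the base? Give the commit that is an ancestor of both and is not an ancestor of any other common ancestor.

Ancestors of 781a: {0f98, 4b67, 781a, 9d2a}.
Ancestors of 538d: {0f98, 18b7, 538d, 7a90, 80f1, b213}.
Common ancestors: {0f98}.
The only common ancestor is 0f98, so it is the merge base.

0f98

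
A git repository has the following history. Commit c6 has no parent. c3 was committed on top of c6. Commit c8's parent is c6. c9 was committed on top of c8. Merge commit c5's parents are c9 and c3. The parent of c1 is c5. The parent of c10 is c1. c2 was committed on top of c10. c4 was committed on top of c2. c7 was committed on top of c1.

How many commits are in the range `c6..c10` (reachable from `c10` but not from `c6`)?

6

Reachable from c10: {c1, c10, c3, c5, c6, c8, c9}.
Reachable from c6: {c6}.
In c10's history but not c6's: {c1, c10, c3, c5, c8, c9} — 6 commits.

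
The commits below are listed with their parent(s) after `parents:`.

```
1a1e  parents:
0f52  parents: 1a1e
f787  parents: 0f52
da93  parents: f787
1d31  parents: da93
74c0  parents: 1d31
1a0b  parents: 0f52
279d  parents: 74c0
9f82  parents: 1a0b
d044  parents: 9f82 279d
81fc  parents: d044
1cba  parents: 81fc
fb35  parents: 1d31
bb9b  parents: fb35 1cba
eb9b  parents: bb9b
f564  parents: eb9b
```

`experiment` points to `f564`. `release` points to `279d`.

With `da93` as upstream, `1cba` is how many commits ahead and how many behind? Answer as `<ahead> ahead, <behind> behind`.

8 ahead, 0 behind

Reachable from 1cba: {0f52, 1a0b, 1a1e, 1cba, 1d31, 279d, 74c0, 81fc, 9f82, d044, da93, f787}.
Reachable from da93: {0f52, 1a1e, da93, f787}.
Only in 1cba's history (ahead): {1a0b, 1cba, 1d31, 279d, 74c0, 81fc, 9f82, d044} — 8.
Only in da93's history (behind): {} — 0.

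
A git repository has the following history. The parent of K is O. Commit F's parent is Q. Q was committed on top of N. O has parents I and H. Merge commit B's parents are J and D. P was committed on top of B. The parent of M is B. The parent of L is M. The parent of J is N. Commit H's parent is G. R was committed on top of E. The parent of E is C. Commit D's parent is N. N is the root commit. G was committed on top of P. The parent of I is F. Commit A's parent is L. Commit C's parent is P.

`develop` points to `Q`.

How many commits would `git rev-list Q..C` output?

5

Reachable from C: {B, C, D, J, N, P}.
Reachable from Q: {N, Q}.
In C's history but not Q's: {B, C, D, J, P} — 5 commits.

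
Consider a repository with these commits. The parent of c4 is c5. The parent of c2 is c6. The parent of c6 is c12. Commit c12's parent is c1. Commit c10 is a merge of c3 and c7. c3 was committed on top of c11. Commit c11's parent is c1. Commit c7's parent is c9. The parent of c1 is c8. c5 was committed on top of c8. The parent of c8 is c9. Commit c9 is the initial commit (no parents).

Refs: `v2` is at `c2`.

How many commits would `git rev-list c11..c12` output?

Reachable from c12: {c1, c12, c8, c9}.
Reachable from c11: {c1, c11, c8, c9}.
In c12's history but not c11's: {c12} — 1 commit.

1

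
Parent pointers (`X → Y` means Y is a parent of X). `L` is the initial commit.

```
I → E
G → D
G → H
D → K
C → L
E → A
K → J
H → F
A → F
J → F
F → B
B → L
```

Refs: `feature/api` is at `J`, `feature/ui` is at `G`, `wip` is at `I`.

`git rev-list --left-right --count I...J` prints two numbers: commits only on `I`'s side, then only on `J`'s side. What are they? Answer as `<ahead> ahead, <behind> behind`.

3 ahead, 1 behind

Reachable from I: {A, B, E, F, I, L}.
Reachable from J: {B, F, J, L}.
Only in I's history (ahead): {A, E, I} — 3.
Only in J's history (behind): {J} — 1.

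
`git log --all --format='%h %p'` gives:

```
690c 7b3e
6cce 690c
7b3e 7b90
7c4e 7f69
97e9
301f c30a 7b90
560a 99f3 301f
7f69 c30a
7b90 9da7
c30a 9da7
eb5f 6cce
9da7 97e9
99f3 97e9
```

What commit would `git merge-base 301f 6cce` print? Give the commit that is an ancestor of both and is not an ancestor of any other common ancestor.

Ancestors of 301f: {301f, 7b90, 97e9, 9da7, c30a}.
Ancestors of 6cce: {690c, 6cce, 7b3e, 7b90, 97e9, 9da7}.
Common ancestors: {7b90, 97e9, 9da7}.
Among these, 7b90 is not an ancestor of any other common ancestor — it is the merge base.

7b90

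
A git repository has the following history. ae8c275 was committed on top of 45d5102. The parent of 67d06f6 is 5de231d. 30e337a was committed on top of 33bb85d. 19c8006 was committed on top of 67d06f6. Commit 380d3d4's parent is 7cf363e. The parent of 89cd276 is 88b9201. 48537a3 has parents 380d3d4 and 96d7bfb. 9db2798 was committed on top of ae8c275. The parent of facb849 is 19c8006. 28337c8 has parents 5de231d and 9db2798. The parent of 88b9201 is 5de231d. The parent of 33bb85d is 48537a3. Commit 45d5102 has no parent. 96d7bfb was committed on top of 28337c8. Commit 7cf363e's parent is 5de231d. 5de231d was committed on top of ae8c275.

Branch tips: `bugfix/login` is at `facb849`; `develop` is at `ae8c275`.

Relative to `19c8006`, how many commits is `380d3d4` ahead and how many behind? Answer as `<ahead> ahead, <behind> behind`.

Reachable from 380d3d4: {380d3d4, 45d5102, 5de231d, 7cf363e, ae8c275}.
Reachable from 19c8006: {19c8006, 45d5102, 5de231d, 67d06f6, ae8c275}.
Only in 380d3d4's history (ahead): {380d3d4, 7cf363e} — 2.
Only in 19c8006's history (behind): {19c8006, 67d06f6} — 2.

2 ahead, 2 behind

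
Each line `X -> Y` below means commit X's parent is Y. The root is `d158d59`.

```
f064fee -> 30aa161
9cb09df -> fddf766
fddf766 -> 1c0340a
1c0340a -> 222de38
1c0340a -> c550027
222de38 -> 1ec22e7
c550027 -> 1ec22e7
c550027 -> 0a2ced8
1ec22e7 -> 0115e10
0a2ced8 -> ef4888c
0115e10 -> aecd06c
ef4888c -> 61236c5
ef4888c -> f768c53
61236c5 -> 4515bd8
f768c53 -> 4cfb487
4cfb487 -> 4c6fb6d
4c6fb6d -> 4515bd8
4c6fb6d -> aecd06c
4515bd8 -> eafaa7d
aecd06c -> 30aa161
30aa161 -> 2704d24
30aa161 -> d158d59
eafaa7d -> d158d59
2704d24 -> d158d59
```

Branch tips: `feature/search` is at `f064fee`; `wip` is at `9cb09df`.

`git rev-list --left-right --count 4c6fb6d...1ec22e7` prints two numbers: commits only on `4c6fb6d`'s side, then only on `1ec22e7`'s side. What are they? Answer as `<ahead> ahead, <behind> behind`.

Reachable from 4c6fb6d: {2704d24, 30aa161, 4515bd8, 4c6fb6d, aecd06c, d158d59, eafaa7d}.
Reachable from 1ec22e7: {0115e10, 1ec22e7, 2704d24, 30aa161, aecd06c, d158d59}.
Only in 4c6fb6d's history (ahead): {4515bd8, 4c6fb6d, eafaa7d} — 3.
Only in 1ec22e7's history (behind): {0115e10, 1ec22e7} — 2.

3 ahead, 2 behind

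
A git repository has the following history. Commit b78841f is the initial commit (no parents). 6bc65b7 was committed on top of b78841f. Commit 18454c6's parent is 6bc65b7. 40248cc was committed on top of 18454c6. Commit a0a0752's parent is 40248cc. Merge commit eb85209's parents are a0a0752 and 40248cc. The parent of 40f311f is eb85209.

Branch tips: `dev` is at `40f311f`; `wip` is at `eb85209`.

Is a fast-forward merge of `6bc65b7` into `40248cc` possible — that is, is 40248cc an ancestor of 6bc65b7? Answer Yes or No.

A fast-forward from 40248cc to 6bc65b7 is possible iff 40248cc is an ancestor of 6bc65b7.
Ancestors of 6bc65b7: {6bc65b7, b78841f}.
40248cc is not among them, so fast-forward is not possible.

No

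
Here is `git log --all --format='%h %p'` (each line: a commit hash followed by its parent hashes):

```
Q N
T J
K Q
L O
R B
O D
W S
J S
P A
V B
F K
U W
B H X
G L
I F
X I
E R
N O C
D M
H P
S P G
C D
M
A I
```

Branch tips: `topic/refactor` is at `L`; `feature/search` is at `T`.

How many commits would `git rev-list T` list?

Walking parent pointers from T: reachable set = {A, C, D, F, G, I, J, K, L, M, N, O, P, Q, S, T}.
That is 16 commits.

16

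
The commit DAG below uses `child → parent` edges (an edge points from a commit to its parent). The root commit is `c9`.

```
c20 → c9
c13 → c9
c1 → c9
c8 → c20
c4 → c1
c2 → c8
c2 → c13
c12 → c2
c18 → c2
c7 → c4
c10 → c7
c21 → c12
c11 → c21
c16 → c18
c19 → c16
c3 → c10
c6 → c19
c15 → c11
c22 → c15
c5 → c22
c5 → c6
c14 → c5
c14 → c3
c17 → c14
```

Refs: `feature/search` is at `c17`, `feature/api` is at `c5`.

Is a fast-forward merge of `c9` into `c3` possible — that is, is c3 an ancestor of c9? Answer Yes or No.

A fast-forward from c3 to c9 is possible iff c3 is an ancestor of c9.
Ancestors of c9: {c9}.
c3 is not among them, so fast-forward is not possible.

No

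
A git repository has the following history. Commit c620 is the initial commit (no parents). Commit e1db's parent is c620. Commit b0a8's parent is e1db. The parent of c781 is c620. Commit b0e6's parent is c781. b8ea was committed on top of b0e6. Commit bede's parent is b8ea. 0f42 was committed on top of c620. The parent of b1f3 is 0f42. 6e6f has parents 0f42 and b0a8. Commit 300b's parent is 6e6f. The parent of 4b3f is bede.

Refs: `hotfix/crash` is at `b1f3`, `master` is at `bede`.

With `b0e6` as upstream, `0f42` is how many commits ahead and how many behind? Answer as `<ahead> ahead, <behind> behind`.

1 ahead, 2 behind

Reachable from 0f42: {0f42, c620}.
Reachable from b0e6: {b0e6, c620, c781}.
Only in 0f42's history (ahead): {0f42} — 1.
Only in b0e6's history (behind): {b0e6, c781} — 2.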